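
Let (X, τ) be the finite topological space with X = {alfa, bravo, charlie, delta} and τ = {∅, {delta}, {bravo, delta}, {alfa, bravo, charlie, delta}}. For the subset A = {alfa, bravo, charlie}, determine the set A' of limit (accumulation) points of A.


A' = {alfa, charlie}

For each x ∈ X, list the open sets U ∈ τ with x ∈ U, then check whether U ∩ (A ∖ {x}) ≠ ∅ for every such U.
  x = alfa: opens ∋ x are {alfa, bravo, charlie, delta}; each meets A ∖ {alfa}, so x IS a limit point.
  x = bravo: open {bravo, delta} ∋ x has {bravo, delta} ∩ (A ∖ {bravo}) = ∅, so x is NOT a limit point.
  x = charlie: opens ∋ x are {alfa, bravo, charlie, delta}; each meets A ∖ {charlie}, so x IS a limit point.
  x = delta: open {delta} ∋ x has {delta} ∩ (A ∖ {delta}) = ∅, so x is NOT a limit point.
Collecting: A' = {alfa, charlie}.


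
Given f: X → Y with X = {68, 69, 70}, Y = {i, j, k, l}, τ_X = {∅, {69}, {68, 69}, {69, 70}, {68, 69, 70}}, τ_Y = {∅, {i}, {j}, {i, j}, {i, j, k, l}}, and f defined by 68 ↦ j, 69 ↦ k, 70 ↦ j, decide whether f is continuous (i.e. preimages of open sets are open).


f is NOT continuous.

Compute f^{-1}(U) for each U ∈ τ_Y:
  U = ∅: f^{-1}(U) = ∅ ∈ τ_X ✓.
  U = {i}: f^{-1}(U) = ∅ ∈ τ_X ✓.
  U = {j}: f^{-1}(U) = {68, 70} ∉ τ_X ✗.
  U = {i, j}: f^{-1}(U) = {68, 70} ∉ τ_X ✗.
  U = {i, j, k, l}: f^{-1}(U) = {68, 69, 70} ∈ τ_X ✓.
Found U = {j} with f^{-1}(U) = {68, 70} not in τ_X. Therefore f is NOT continuous.


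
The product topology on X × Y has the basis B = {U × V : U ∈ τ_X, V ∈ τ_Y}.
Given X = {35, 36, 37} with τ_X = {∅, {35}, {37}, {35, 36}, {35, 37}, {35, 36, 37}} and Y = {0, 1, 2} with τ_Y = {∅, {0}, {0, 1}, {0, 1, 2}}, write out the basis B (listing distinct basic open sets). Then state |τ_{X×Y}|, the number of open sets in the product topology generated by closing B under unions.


Basis B = {∅ × ∅, {35} × {0}, {37} × {0}, {35} × {0, 1}, {35, 36} × {0}, {35, 37} × {0}, {37} × {0, 1}, {35} × {0, 1, 2}, {35, 36, 37} × {0}, {37} × {0, 1, 2}, {35, 36} × {0, 1}, {35, 37} × {0, 1}, {35, 36} × {0, 1, 2}, {35, 37} × {0, 1, 2}, {35, 36, 37} × {0, 1}, {35, 36, 37} × {0, 1, 2}}; |τ_{X×Y}| = 40.

Enumerate products U × V with U ∈ τ_X, V ∈ τ_Y (deduplicated):
  ∅ × ∅ = {} (∅)
  {35} × {0} = {(35,0)}
  {37} × {0} = {(37,0)}
  {35} × {0, 1} = {(35,0), (35,1)}
  {35, 36} × {0} = {(35,0), (36,0)}
  {35, 37} × {0} = {(35,0), (37,0)}
  {37} × {0, 1} = {(37,0), (37,1)}
  {35} × {0, 1, 2} = {(35,0), (35,1), (35,2)}
  {35, 36, 37} × {0} = {(35,0), (36,0), (37,0)}
  {37} × {0, 1, 2} = {(37,0), (37,1), (37,2)}
  {35, 36} × {0, 1} = {(35,0), (35,1), (36,0), (36,1)}
  {35, 37} × {0, 1} = {(35,0), (35,1), (37,0), (37,1)}
  {35, 36} × {0, 1, 2} = {(35,0), (35,1), (35,2), (36,0), (36,1), (36,2)}
  {35, 37} × {0, 1, 2} = {(35,0), (35,1), (35,2), (37,0), (37,1), (37,2)}
  {35, 36, 37} × {0, 1} = {(35,0), (35,1), (36,0), (36,1), (37,0), (37,1)}
  {35, 36, 37} × {0, 1, 2} = {(35,0), (35,1), (35,2), (36,0), (36,1), (36,2), (37,0), (37,1), (37,2)}
These 16 distinct sets form the basis B.
Close under arbitrary unions to get τ_{X×Y}; counting gives |τ_{X×Y}| = 40.


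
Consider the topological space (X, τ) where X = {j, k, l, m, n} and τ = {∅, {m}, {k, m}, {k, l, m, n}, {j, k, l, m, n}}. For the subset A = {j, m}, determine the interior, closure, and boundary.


int(A) = {m}, cl(A) = {j, k, l, m, n}, ∂A = {j, k, l, n}.

Closed sets in (X, τ) are complements of opens:
  closed(X, τ) = {∅, {j}, {j, l, n}, {j, k, l, n}, {j, k, l, m, n}}.
int(A) = ⋃ {U ∈ τ : U ⊆ A}. Opens contained in A: ∅, {m}.
Taking the union of these: int(A) = {m}.
cl(A) = ⋂ {C closed : A ⊆ C}. Closed sets containing A: {j, k, l, m, n}.
Intersecting these: cl(A) = {j, k, l, m, n}.
∂A = cl(A) ∖ int(A) = {j, k, l, m, n} ∖ {m} = {j, k, l, n}.


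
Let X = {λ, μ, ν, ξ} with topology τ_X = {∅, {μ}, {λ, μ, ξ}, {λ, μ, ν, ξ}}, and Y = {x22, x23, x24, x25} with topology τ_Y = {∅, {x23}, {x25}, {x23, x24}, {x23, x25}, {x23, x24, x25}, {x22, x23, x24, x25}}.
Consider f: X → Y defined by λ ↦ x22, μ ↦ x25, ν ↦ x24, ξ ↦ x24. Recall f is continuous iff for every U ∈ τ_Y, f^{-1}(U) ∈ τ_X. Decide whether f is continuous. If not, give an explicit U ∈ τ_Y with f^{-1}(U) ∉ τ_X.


f is NOT continuous.

Compute f^{-1}(U) for each U ∈ τ_Y:
  U = ∅: f^{-1}(U) = ∅ ∈ τ_X ✓.
  U = {x23}: f^{-1}(U) = ∅ ∈ τ_X ✓.
  U = {x25}: f^{-1}(U) = {μ} ∈ τ_X ✓.
  U = {x23, x24}: f^{-1}(U) = {ν, ξ} ∉ τ_X ✗.
  U = {x23, x25}: f^{-1}(U) = {μ} ∈ τ_X ✓.
  U = {x23, x24, x25}: f^{-1}(U) = {μ, ν, ξ} ∉ τ_X ✗.
  U = {x22, x23, x24, x25}: f^{-1}(U) = {λ, μ, ν, ξ} ∈ τ_X ✓.
Found U = {x23, x24} with f^{-1}(U) = {ν, ξ} not in τ_X. Therefore f is NOT continuous.


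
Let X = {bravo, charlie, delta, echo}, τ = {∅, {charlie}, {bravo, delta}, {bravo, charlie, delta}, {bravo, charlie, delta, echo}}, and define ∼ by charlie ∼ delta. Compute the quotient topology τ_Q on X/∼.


X/∼ = {[bravo], [charlie=delta], [echo]}; |τ_Q| = 3.

Equivalence classes: [bravo], [charlie=delta], [echo].
Quotient map π: X → X/∼ sends bravo ↦ [bravo], charlie ↦ [charlie=delta], delta ↦ [charlie=delta], echo ↦ [echo].
For each subset V ⊆ X/∼, compute π^{-1}(V) ⊆ X and check whether π^{-1}(V) ∈ τ. V is open in τ_Q iff π^{-1}(V) ∈ τ.
  V = {}: π^{-1}(V) = ∅ ∈ τ ✓.
  V = {[bravo]}: π^{-1}(V) = {bravo} ∉ τ ✗.
  V = {[charlie=delta]}: π^{-1}(V) = {charlie, delta} ∉ τ ✗.
  V = {[bravo], [charlie=delta]}: π^{-1}(V) = {bravo, charlie, delta} ∈ τ ✓.
  V = {[echo]}: π^{-1}(V) = {echo} ∉ τ ✗.
  V = {[bravo], [echo]}: π^{-1}(V) = {bravo, echo} ∉ τ ✗.
  V = {[charlie=delta], [echo]}: π^{-1}(V) = {charlie, delta, echo} ∉ τ ✗.
  V = {[bravo], [charlie=delta], [echo]}: π^{-1}(V) = {bravo, charlie, delta, echo} ∈ τ ✓.
Open sets in the quotient: τ_Q = {{}, {[bravo], [charlie=delta]}, {[bravo], [charlie=delta], [echo]}} (3 elements).


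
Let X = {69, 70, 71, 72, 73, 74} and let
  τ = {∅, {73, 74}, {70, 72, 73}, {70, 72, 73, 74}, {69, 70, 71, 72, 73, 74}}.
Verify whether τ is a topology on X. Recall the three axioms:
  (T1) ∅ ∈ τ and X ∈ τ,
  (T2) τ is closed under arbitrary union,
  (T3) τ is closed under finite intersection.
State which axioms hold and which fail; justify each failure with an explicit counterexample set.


τ is NOT a topology on X.

Axiom (T1): ∅ ∈ τ? Yes; X ∈ τ? Yes.
Axiom (T2/T3): check pairwise unions and intersections of members of τ.
Counterexample for (T3): {73, 74} ∩ {70, 72, 73} = {73} ∉ τ. Therefore τ is NOT a topology.


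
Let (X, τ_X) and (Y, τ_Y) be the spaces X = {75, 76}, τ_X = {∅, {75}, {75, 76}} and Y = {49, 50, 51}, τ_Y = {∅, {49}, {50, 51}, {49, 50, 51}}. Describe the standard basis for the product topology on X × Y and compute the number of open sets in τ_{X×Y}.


Basis B = {∅ × ∅, {75} × {49}, {75, 76} × {49}, {75} × {50, 51}, {75} × {49, 50, 51}, {75, 76} × {50, 51}, {75, 76} × {49, 50, 51}}; |τ_{X×Y}| = 9.

Enumerate products U × V with U ∈ τ_X, V ∈ τ_Y (deduplicated):
  ∅ × ∅ = {} (∅)
  {75} × {49} = {(75,49)}
  {75, 76} × {49} = {(75,49), (76,49)}
  {75} × {50, 51} = {(75,50), (75,51)}
  {75} × {49, 50, 51} = {(75,49), (75,50), (75,51)}
  {75, 76} × {50, 51} = {(75,50), (75,51), (76,50), (76,51)}
  {75, 76} × {49, 50, 51} = {(75,49), (75,50), (75,51), (76,49), (76,50), (76,51)}
These 7 distinct sets form the basis B.
Close under arbitrary unions to get τ_{X×Y}; counting gives |τ_{X×Y}| = 9.


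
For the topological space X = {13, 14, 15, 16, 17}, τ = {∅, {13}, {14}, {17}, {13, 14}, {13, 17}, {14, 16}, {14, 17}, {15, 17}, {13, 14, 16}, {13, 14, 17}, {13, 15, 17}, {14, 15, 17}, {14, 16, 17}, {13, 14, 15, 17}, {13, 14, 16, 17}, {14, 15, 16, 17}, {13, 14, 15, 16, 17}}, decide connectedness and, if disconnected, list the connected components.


(X, τ) is disconnected; components = [{13}, {14, 16}, {15, 17}].

Find clopen sets (U ∈ τ with X ∖ U ∈ τ):
  U = ∅, X ∖ U = {13, 14, 15, 16, 17} — both open, so U is clopen.
  U = {13}, X ∖ U = {14, 15, 16, 17} — both open, so U is clopen.
  U = {14, 16}, X ∖ U = {13, 15, 17} — both open, so U is clopen.
  U = {15, 17}, X ∖ U = {13, 14, 16} — both open, so U is clopen.
  U = {13, 14, 16}, X ∖ U = {15, 17} — both open, so U is clopen.
  U = {13, 15, 17}, X ∖ U = {14, 16} — both open, so U is clopen.
  U = {14, 15, 16, 17}, X ∖ U = {13} — both open, so U is clopen.
  U = {13, 14, 15, 16, 17}, X ∖ U = ∅ — both open, so U is clopen.
Nontrivial clopen(s) exist: e.g. {14, 16}. So (X, τ) is disconnected.
Compute connected components by grouping points that agree on all clopens:
  component: {13}
  component: {14, 16}
  component: {15, 17}


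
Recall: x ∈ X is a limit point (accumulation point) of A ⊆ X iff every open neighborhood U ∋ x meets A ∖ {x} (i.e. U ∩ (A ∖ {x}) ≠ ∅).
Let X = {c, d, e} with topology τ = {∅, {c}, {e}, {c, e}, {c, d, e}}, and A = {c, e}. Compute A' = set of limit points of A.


A' = {d}

For each x ∈ X, list the open sets U ∈ τ with x ∈ U, then check whether U ∩ (A ∖ {x}) ≠ ∅ for every such U.
  x = c: open {c} ∋ x has {c} ∩ (A ∖ {c}) = ∅, so x is NOT a limit point.
  x = d: opens ∋ x are {c, d, e}; each meets A ∖ {d}, so x IS a limit point.
  x = e: open {e} ∋ x has {e} ∩ (A ∖ {e}) = ∅, so x is NOT a limit point.
Collecting: A' = {d}.


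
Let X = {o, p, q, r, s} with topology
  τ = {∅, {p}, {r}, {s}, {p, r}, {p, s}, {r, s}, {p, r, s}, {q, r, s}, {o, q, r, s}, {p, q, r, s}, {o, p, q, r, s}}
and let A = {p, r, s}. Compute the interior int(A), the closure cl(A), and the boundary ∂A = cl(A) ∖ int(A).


int(A) = {p, r, s}, cl(A) = {o, p, q, r, s}, ∂A = {o, q}.

Closed sets in (X, τ) are complements of opens:
  closed(X, τ) = {∅, {o}, {p}, {o, p}, {o, q}, {o, p, q}, {o, q, r}, {o, q, s}, {o, p, q, r}, {o, p, q, s}, {o, q, r, s}, {o, p, q, r, s}}.
int(A) = ⋃ {U ∈ τ : U ⊆ A}. Opens contained in A: ∅, {p}, {r}, {s}, {p, r}, {p, s}, {r, s}, {p, r, s}.
Taking the union of these: int(A) = {p, r, s}.
cl(A) = ⋂ {C closed : A ⊆ C}. Closed sets containing A: {o, p, q, r, s}.
Intersecting these: cl(A) = {o, p, q, r, s}.
∂A = cl(A) ∖ int(A) = {o, p, q, r, s} ∖ {p, r, s} = {o, q}.


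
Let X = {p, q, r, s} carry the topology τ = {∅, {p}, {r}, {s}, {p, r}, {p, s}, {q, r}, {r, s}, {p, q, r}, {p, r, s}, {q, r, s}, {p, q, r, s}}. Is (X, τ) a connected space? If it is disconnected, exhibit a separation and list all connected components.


(X, τ) is disconnected; components = [{p}, {s}, {q, r}].

Find clopen sets (U ∈ τ with X ∖ U ∈ τ):
  U = ∅, X ∖ U = {p, q, r, s} — both open, so U is clopen.
  U = {p}, X ∖ U = {q, r, s} — both open, so U is clopen.
  U = {s}, X ∖ U = {p, q, r} — both open, so U is clopen.
  U = {p, s}, X ∖ U = {q, r} — both open, so U is clopen.
  U = {q, r}, X ∖ U = {p, s} — both open, so U is clopen.
  U = {p, q, r}, X ∖ U = {s} — both open, so U is clopen.
  U = {q, r, s}, X ∖ U = {p} — both open, so U is clopen.
  U = {p, q, r, s}, X ∖ U = ∅ — both open, so U is clopen.
Nontrivial clopen(s) exist: e.g. {q, r, s}. So (X, τ) is disconnected.
Compute connected components by grouping points that agree on all clopens:
  component: {p}
  component: {s}
  component: {q, r}


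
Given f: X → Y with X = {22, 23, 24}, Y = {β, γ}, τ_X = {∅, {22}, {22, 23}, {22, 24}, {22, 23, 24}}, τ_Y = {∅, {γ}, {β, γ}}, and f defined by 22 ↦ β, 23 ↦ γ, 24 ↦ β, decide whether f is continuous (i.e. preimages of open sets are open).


f is NOT continuous.

Compute f^{-1}(U) for each U ∈ τ_Y:
  U = ∅: f^{-1}(U) = ∅ ∈ τ_X ✓.
  U = {γ}: f^{-1}(U) = {23} ∉ τ_X ✗.
  U = {β, γ}: f^{-1}(U) = {22, 23, 24} ∈ τ_X ✓.
Found U = {γ} with f^{-1}(U) = {23} not in τ_X. Therefore f is NOT continuous.


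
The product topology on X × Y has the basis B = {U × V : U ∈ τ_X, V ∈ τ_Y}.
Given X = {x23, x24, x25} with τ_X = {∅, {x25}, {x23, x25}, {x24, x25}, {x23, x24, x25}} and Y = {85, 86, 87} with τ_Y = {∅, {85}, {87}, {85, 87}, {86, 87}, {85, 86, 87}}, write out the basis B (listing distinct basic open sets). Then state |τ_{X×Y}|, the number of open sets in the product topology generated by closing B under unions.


Basis B = {∅ × ∅, {x25} × {85}, {x25} × {87}, {x23, x25} × {85}, {x23, x25} × {87}, {x24, x25} × {85}, {x24, x25} × {87}, {x25} × {85, 87}, {x25} × {86, 87}, {x23, x24, x25} × {85}, {x23, x24, x25} × {87}, {x25} × {85, 86, 87}, {x23, x25} × {85, 87}, {x23, x25} × {86, 87}, {x24, x25} × {85, 87}, {x24, x25} × {86, 87}, {x23, x25} × {85, 86, 87}, {x23, x24, x25} × {85, 87}, {x23, x24, x25} × {86, 87}, {x24, x25} × {85, 86, 87}, {x23, x24, x25} × {85, 86, 87}}; |τ_{X×Y}| = 70.

Enumerate products U × V with U ∈ τ_X, V ∈ τ_Y (deduplicated):
  ∅ × ∅ = {} (∅)
  {x25} × {85} = {(x25,85)}
  {x25} × {87} = {(x25,87)}
  {x23, x25} × {85} = {(x23,85), (x25,85)}
  {x23, x25} × {87} = {(x23,87), (x25,87)}
  {x24, x25} × {85} = {(x24,85), (x25,85)}
  {x24, x25} × {87} = {(x24,87), (x25,87)}
  {x25} × {85, 87} = {(x25,85), (x25,87)}
  {x25} × {86, 87} = {(x25,86), (x25,87)}
  {x23, x24, x25} × {85} = {(x23,85), (x24,85), (x25,85)}
  {x23, x24, x25} × {87} = {(x23,87), (x24,87), (x25,87)}
  {x25} × {85, 86, 87} = {(x25,85), (x25,86), (x25,87)}
  {x23, x25} × {85, 87} = {(x23,85), (x23,87), (x25,85), (x25,87)}
  {x23, x25} × {86, 87} = {(x23,86), (x23,87), (x25,86), (x25,87)}
  {x24, x25} × {85, 87} = {(x24,85), (x24,87), (x25,85), (x25,87)}
  {x24, x25} × {86, 87} = {(x24,86), (x24,87), (x25,86), (x25,87)}
  {x23, x25} × {85, 86, 87} = {(x23,85), (x23,86), (x23,87), (x25,85), (x25,86), (x25,87)}
  {x23, x24, x25} × {85, 87} = {(x23,85), (x23,87), (x24,85), (x24,87), (x25,85), (x25,87)}
  {x23, x24, x25} × {86, 87} = {(x23,86), (x23,87), (x24,86), (x24,87), (x25,86), (x25,87)}
  {x24, x25} × {85, 86, 87} = {(x24,85), (x24,86), (x24,87), (x25,85), (x25,86), (x25,87)}
  {x23, x24, x25} × {85, 86, 87} = {(x23,85), (x23,86), (x23,87), (x24,85), (x24,86), (x24,87), (x25,85), (x25,86), (x25,87)}
These 21 distinct sets form the basis B.
Close under arbitrary unions to get τ_{X×Y}; counting gives |τ_{X×Y}| = 70.


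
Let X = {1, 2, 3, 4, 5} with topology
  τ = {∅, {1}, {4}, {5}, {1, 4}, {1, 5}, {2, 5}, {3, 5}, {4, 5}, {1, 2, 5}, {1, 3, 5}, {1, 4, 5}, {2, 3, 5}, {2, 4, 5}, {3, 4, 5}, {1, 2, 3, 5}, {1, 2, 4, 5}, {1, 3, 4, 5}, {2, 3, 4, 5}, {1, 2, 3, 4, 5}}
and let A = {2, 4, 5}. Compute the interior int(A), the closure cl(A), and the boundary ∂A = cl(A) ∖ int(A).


int(A) = {2, 4, 5}, cl(A) = {2, 3, 4, 5}, ∂A = {3}.

Closed sets in (X, τ) are complements of opens:
  closed(X, τ) = {∅, {1}, {2}, {3}, {4}, {1, 2}, {1, 3}, {1, 4}, {2, 3}, {2, 4}, {3, 4}, {1, 2, 3}, {1, 2, 4}, {1, 3, 4}, {2, 3, 4}, {2, 3, 5}, {1, 2, 3, 4}, {1, 2, 3, 5}, {2, 3, 4, 5}, {1, 2, 3, 4, 5}}.
int(A) = ⋃ {U ∈ τ : U ⊆ A}. Opens contained in A: ∅, {4}, {5}, {2, 5}, {4, 5}, {2, 4, 5}.
Taking the union of these: int(A) = {2, 4, 5}.
cl(A) = ⋂ {C closed : A ⊆ C}. Closed sets containing A: {2, 3, 4, 5}, {1, 2, 3, 4, 5}.
Intersecting these: cl(A) = {2, 3, 4, 5}.
∂A = cl(A) ∖ int(A) = {2, 3, 4, 5} ∖ {2, 4, 5} = {3}.


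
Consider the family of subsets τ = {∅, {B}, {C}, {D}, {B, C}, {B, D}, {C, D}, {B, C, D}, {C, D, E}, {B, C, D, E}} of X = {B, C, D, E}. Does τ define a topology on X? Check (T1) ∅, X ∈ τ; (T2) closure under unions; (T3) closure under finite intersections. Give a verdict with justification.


τ IS a topology on X.

Axiom (T1): ∅ ∈ τ? Yes; X ∈ τ? Yes.
Axiom (T2/T3): check pairwise unions and intersections of members of τ.
All pairwise intersections and unions checked — each lies in τ. Therefore τ satisfies (T1), (T2), (T3): it IS a topology on X.


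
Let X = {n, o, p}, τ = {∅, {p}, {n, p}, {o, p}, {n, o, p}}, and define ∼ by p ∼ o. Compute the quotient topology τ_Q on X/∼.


X/∼ = {[n], [o=p]}; |τ_Q| = 3.

Equivalence classes: [n], [o=p].
Quotient map π: X → X/∼ sends n ↦ [n], o ↦ [o=p], p ↦ [o=p].
For each subset V ⊆ X/∼, compute π^{-1}(V) ⊆ X and check whether π^{-1}(V) ∈ τ. V is open in τ_Q iff π^{-1}(V) ∈ τ.
  V = {}: π^{-1}(V) = ∅ ∈ τ ✓.
  V = {[n]}: π^{-1}(V) = {n} ∉ τ ✗.
  V = {[o=p]}: π^{-1}(V) = {o, p} ∈ τ ✓.
  V = {[n], [o=p]}: π^{-1}(V) = {n, o, p} ∈ τ ✓.
Open sets in the quotient: τ_Q = {{}, {[o=p]}, {[n], [o=p]}} (3 elements).


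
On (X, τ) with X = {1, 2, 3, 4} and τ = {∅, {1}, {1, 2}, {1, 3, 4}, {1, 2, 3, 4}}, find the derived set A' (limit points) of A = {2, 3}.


A' = {4}

For each x ∈ X, list the open sets U ∈ τ with x ∈ U, then check whether U ∩ (A ∖ {x}) ≠ ∅ for every such U.
  x = 1: open {1} ∋ x has {1} ∩ (A ∖ {1}) = ∅, so x is NOT a limit point.
  x = 2: open {1, 2} ∋ x has {1, 2} ∩ (A ∖ {2}) = ∅, so x is NOT a limit point.
  x = 3: open {1, 3, 4} ∋ x has {1, 3, 4} ∩ (A ∖ {3}) = ∅, so x is NOT a limit point.
  x = 4: opens ∋ x are {1, 3, 4}, {1, 2, 3, 4}; each meets A ∖ {4}, so x IS a limit point.
Collecting: A' = {4}.


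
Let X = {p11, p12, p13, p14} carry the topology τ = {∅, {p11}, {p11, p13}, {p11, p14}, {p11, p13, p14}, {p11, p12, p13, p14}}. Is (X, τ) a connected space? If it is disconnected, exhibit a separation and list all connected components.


(X, τ) is connected.

Find clopen sets (U ∈ τ with X ∖ U ∈ τ):
  U = ∅, X ∖ U = {p11, p12, p13, p14} — both open, so U is clopen.
  U = {p11, p12, p13, p14}, X ∖ U = ∅ — both open, so U is clopen.
Only trivial clopens (∅ and X) exist, so (X, τ) is connected.
Compute connected components by grouping points that agree on all clopens:
  component: {p11, p12, p13, p14}


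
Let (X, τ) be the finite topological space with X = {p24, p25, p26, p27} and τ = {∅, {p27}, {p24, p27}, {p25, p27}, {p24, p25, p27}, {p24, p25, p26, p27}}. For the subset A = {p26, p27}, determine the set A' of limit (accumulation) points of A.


A' = {p24, p25, p26}

For each x ∈ X, list the open sets U ∈ τ with x ∈ U, then check whether U ∩ (A ∖ {x}) ≠ ∅ for every such U.
  x = p24: opens ∋ x are {p24, p27}, {p24, p25, p27}, {p24, p25, p26, p27}; each meets A ∖ {p24}, so x IS a limit point.
  x = p25: opens ∋ x are {p25, p27}, {p24, p25, p27}, {p24, p25, p26, p27}; each meets A ∖ {p25}, so x IS a limit point.
  x = p26: opens ∋ x are {p24, p25, p26, p27}; each meets A ∖ {p26}, so x IS a limit point.
  x = p27: open {p27} ∋ x has {p27} ∩ (A ∖ {p27}) = ∅, so x is NOT a limit point.
Collecting: A' = {p24, p25, p26}.


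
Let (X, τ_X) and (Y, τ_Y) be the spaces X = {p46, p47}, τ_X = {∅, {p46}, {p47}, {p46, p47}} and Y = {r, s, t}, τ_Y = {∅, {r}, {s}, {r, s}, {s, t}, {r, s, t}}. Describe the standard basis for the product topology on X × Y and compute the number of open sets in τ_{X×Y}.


Basis B = {∅ × ∅, {p46} × {r}, {p46} × {s}, {p47} × {r}, {p47} × {s}, {p46} × {r, s}, {p46, p47} × {r}, {p46} × {s, t}, {p46, p47} × {s}, {p47} × {r, s}, {p47} × {s, t}, {p46} × {r, s, t}, {p47} × {r, s, t}, {p46, p47} × {r, s}, {p46, p47} × {s, t}, {p46, p47} × {r, s, t}}; |τ_{X×Y}| = 36.

Enumerate products U × V with U ∈ τ_X, V ∈ τ_Y (deduplicated):
  ∅ × ∅ = {} (∅)
  {p46} × {r} = {(p46,r)}
  {p46} × {s} = {(p46,s)}
  {p47} × {r} = {(p47,r)}
  {p47} × {s} = {(p47,s)}
  {p46} × {r, s} = {(p46,r), (p46,s)}
  {p46, p47} × {r} = {(p46,r), (p47,r)}
  {p46} × {s, t} = {(p46,s), (p46,t)}
  {p46, p47} × {s} = {(p46,s), (p47,s)}
  {p47} × {r, s} = {(p47,r), (p47,s)}
  {p47} × {s, t} = {(p47,s), (p47,t)}
  {p46} × {r, s, t} = {(p46,r), (p46,s), (p46,t)}
  {p47} × {r, s, t} = {(p47,r), (p47,s), (p47,t)}
  {p46, p47} × {r, s} = {(p46,r), (p46,s), (p47,r), (p47,s)}
  {p46, p47} × {s, t} = {(p46,s), (p46,t), (p47,s), (p47,t)}
  {p46, p47} × {r, s, t} = {(p46,r), (p46,s), (p46,t), (p47,r), (p47,s), (p47,t)}
These 16 distinct sets form the basis B.
Close under arbitrary unions to get τ_{X×Y}; counting gives |τ_{X×Y}| = 36.


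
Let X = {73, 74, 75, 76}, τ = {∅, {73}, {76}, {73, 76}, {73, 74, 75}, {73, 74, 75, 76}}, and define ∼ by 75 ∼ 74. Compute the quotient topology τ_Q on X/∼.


X/∼ = {[73], [74=75], [76]}; |τ_Q| = 6.

Equivalence classes: [73], [74=75], [76].
Quotient map π: X → X/∼ sends 73 ↦ [73], 74 ↦ [74=75], 75 ↦ [74=75], 76 ↦ [76].
For each subset V ⊆ X/∼, compute π^{-1}(V) ⊆ X and check whether π^{-1}(V) ∈ τ. V is open in τ_Q iff π^{-1}(V) ∈ τ.
  V = {}: π^{-1}(V) = ∅ ∈ τ ✓.
  V = {[73]}: π^{-1}(V) = {73} ∈ τ ✓.
  V = {[74=75]}: π^{-1}(V) = {74, 75} ∉ τ ✗.
  V = {[73], [74=75]}: π^{-1}(V) = {73, 74, 75} ∈ τ ✓.
  V = {[76]}: π^{-1}(V) = {76} ∈ τ ✓.
  V = {[73], [76]}: π^{-1}(V) = {73, 76} ∈ τ ✓.
  V = {[74=75], [76]}: π^{-1}(V) = {74, 75, 76} ∉ τ ✗.
  V = {[73], [74=75], [76]}: π^{-1}(V) = {73, 74, 75, 76} ∈ τ ✓.
Open sets in the quotient: τ_Q = {{}, {[73]}, {[73], [74=75]}, {[76]}, {[73], [76]}, {[73], [74=75], [76]}} (6 elements).


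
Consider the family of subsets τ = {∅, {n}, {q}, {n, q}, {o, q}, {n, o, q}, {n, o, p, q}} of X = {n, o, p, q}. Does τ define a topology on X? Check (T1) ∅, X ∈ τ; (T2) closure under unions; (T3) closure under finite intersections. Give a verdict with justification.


τ IS a topology on X.

Axiom (T1): ∅ ∈ τ? Yes; X ∈ τ? Yes.
Axiom (T2/T3): check pairwise unions and intersections of members of τ.
All pairwise intersections and unions checked — each lies in τ. Therefore τ satisfies (T1), (T2), (T3): it IS a topology on X.


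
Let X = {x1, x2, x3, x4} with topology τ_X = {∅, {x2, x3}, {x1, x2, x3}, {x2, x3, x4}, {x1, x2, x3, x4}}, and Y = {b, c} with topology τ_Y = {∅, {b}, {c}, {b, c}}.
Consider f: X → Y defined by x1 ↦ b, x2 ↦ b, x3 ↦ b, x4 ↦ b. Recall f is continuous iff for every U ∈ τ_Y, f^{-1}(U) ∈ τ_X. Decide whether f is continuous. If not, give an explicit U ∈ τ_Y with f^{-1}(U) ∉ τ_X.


f IS continuous.

Compute f^{-1}(U) for each U ∈ τ_Y:
  U = ∅: f^{-1}(U) = ∅ ∈ τ_X ✓.
  U = {b}: f^{-1}(U) = {x1, x2, x3, x4} ∈ τ_X ✓.
  U = {c}: f^{-1}(U) = ∅ ∈ τ_X ✓.
  U = {b, c}: f^{-1}(U) = {x1, x2, x3, x4} ∈ τ_X ✓.
Every preimage lies in τ_X, so f IS continuous.


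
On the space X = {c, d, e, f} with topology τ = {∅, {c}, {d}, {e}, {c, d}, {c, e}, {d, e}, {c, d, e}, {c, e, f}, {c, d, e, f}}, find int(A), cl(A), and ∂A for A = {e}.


int(A) = {e}, cl(A) = {e, f}, ∂A = {f}.

Closed sets in (X, τ) are complements of opens:
  closed(X, τ) = {∅, {d}, {f}, {c, f}, {d, f}, {e, f}, {c, d, f}, {c, e, f}, {d, e, f}, {c, d, e, f}}.
int(A) = ⋃ {U ∈ τ : U ⊆ A}. Opens contained in A: ∅, {e}.
Taking the union of these: int(A) = {e}.
cl(A) = ⋂ {C closed : A ⊆ C}. Closed sets containing A: {e, f}, {c, e, f}, {d, e, f}, {c, d, e, f}.
Intersecting these: cl(A) = {e, f}.
∂A = cl(A) ∖ int(A) = {e, f} ∖ {e} = {f}.


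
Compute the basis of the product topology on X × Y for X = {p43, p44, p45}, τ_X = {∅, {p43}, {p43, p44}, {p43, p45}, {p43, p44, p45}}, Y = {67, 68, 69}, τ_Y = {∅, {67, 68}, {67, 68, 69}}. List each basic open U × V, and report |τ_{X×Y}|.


Basis B = {∅ × ∅, {p43} × {67, 68}, {p43} × {67, 68, 69}, {p43, p44} × {67, 68}, {p43, p45} × {67, 68}, {p43, p44} × {67, 68, 69}, {p43, p45} × {67, 68, 69}, {p43, p44, p45} × {67, 68}, {p43, p44, p45} × {67, 68, 69}}; |τ_{X×Y}| = 14.

Enumerate products U × V with U ∈ τ_X, V ∈ τ_Y (deduplicated):
  ∅ × ∅ = {} (∅)
  {p43} × {67, 68} = {(p43,67), (p43,68)}
  {p43} × {67, 68, 69} = {(p43,67), (p43,68), (p43,69)}
  {p43, p44} × {67, 68} = {(p43,67), (p43,68), (p44,67), (p44,68)}
  {p43, p45} × {67, 68} = {(p43,67), (p43,68), (p45,67), (p45,68)}
  {p43, p44} × {67, 68, 69} = {(p43,67), (p43,68), (p43,69), (p44,67), (p44,68), (p44,69)}
  {p43, p45} × {67, 68, 69} = {(p43,67), (p43,68), (p43,69), (p45,67), (p45,68), (p45,69)}
  {p43, p44, p45} × {67, 68} = {(p43,67), (p43,68), (p44,67), (p44,68), (p45,67), (p45,68)}
  {p43, p44, p45} × {67, 68, 69} = {(p43,67), (p43,68), (p43,69), (p44,67), (p44,68), (p44,69), (p45,67), (p45,68), (p45,69)}
These 9 distinct sets form the basis B.
Close under arbitrary unions to get τ_{X×Y}; counting gives |τ_{X×Y}| = 14.


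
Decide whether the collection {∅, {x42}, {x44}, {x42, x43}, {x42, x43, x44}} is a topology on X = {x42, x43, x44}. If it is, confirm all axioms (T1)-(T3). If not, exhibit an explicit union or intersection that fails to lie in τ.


τ is NOT a topology on X.

Axiom (T1): ∅ ∈ τ? Yes; X ∈ τ? Yes.
Axiom (T2/T3): check pairwise unions and intersections of members of τ.
Counterexample for (T2): {x42} ∪ {x44} = {x42, x44} ∉ τ. Therefore τ is NOT a topology.


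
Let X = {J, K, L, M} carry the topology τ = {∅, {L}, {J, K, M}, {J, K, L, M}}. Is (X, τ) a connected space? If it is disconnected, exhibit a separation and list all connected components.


(X, τ) is disconnected; components = [{L}, {J, K, M}].

Find clopen sets (U ∈ τ with X ∖ U ∈ τ):
  U = ∅, X ∖ U = {J, K, L, M} — both open, so U is clopen.
  U = {L}, X ∖ U = {J, K, M} — both open, so U is clopen.
  U = {J, K, M}, X ∖ U = {L} — both open, so U is clopen.
  U = {J, K, L, M}, X ∖ U = ∅ — both open, so U is clopen.
Nontrivial clopen(s) exist: e.g. {J, K, M}. So (X, τ) is disconnected.
Compute connected components by grouping points that agree on all clopens:
  component: {L}
  component: {J, K, M}


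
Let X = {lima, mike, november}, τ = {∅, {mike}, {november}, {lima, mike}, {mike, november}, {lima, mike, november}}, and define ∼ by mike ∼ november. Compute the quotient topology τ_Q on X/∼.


X/∼ = {[lima], [mike=november]}; |τ_Q| = 3.

Equivalence classes: [lima], [mike=november].
Quotient map π: X → X/∼ sends lima ↦ [lima], mike ↦ [mike=november], november ↦ [mike=november].
For each subset V ⊆ X/∼, compute π^{-1}(V) ⊆ X and check whether π^{-1}(V) ∈ τ. V is open in τ_Q iff π^{-1}(V) ∈ τ.
  V = {}: π^{-1}(V) = ∅ ∈ τ ✓.
  V = {[lima]}: π^{-1}(V) = {lima} ∉ τ ✗.
  V = {[mike=november]}: π^{-1}(V) = {mike, november} ∈ τ ✓.
  V = {[lima], [mike=november]}: π^{-1}(V) = {lima, mike, november} ∈ τ ✓.
Open sets in the quotient: τ_Q = {{}, {[mike=november]}, {[lima], [mike=november]}} (3 elements).


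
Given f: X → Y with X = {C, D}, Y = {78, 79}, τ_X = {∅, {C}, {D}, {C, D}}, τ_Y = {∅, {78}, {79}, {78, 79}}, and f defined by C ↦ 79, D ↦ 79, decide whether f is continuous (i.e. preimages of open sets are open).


f IS continuous.

Compute f^{-1}(U) for each U ∈ τ_Y:
  U = ∅: f^{-1}(U) = ∅ ∈ τ_X ✓.
  U = {78}: f^{-1}(U) = ∅ ∈ τ_X ✓.
  U = {79}: f^{-1}(U) = {C, D} ∈ τ_X ✓.
  U = {78, 79}: f^{-1}(U) = {C, D} ∈ τ_X ✓.
Every preimage lies in τ_X, so f IS continuous.


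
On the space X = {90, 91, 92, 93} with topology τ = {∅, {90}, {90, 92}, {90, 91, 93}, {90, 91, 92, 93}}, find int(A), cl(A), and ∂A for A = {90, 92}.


int(A) = {90, 92}, cl(A) = {90, 91, 92, 93}, ∂A = {91, 93}.

Closed sets in (X, τ) are complements of opens:
  closed(X, τ) = {∅, {92}, {91, 93}, {91, 92, 93}, {90, 91, 92, 93}}.
int(A) = ⋃ {U ∈ τ : U ⊆ A}. Opens contained in A: ∅, {90}, {90, 92}.
Taking the union of these: int(A) = {90, 92}.
cl(A) = ⋂ {C closed : A ⊆ C}. Closed sets containing A: {90, 91, 92, 93}.
Intersecting these: cl(A) = {90, 91, 92, 93}.
∂A = cl(A) ∖ int(A) = {90, 91, 92, 93} ∖ {90, 92} = {91, 93}.


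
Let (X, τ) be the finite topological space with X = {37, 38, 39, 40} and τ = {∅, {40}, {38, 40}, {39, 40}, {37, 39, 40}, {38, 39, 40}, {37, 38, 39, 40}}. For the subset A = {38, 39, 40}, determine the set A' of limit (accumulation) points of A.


A' = {37, 38, 39}

For each x ∈ X, list the open sets U ∈ τ with x ∈ U, then check whether U ∩ (A ∖ {x}) ≠ ∅ for every such U.
  x = 37: opens ∋ x are {37, 39, 40}, {37, 38, 39, 40}; each meets A ∖ {37}, so x IS a limit point.
  x = 38: opens ∋ x are {38, 40}, {38, 39, 40}, {37, 38, 39, 40}; each meets A ∖ {38}, so x IS a limit point.
  x = 39: opens ∋ x are {39, 40}, {37, 39, 40}, {38, 39, 40}, {37, 38, 39, 40}; each meets A ∖ {39}, so x IS a limit point.
  x = 40: open {40} ∋ x has {40} ∩ (A ∖ {40}) = ∅, so x is NOT a limit point.
Collecting: A' = {37, 38, 39}.


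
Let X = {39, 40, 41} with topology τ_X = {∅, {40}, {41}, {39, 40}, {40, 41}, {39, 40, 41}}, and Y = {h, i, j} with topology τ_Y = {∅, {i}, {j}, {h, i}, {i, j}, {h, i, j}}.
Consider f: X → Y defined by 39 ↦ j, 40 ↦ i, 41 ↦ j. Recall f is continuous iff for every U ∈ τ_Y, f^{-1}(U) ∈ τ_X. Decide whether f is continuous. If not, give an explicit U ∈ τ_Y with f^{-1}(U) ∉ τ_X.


f is NOT continuous.

Compute f^{-1}(U) for each U ∈ τ_Y:
  U = ∅: f^{-1}(U) = ∅ ∈ τ_X ✓.
  U = {i}: f^{-1}(U) = {40} ∈ τ_X ✓.
  U = {j}: f^{-1}(U) = {39, 41} ∉ τ_X ✗.
  U = {h, i}: f^{-1}(U) = {40} ∈ τ_X ✓.
  U = {i, j}: f^{-1}(U) = {39, 40, 41} ∈ τ_X ✓.
  U = {h, i, j}: f^{-1}(U) = {39, 40, 41} ∈ τ_X ✓.
Found U = {j} with f^{-1}(U) = {39, 41} not in τ_X. Therefore f is NOT continuous.


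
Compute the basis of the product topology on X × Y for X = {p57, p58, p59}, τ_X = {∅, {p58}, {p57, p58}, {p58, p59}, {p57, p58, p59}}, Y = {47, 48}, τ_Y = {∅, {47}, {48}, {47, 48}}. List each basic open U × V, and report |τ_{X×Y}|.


Basis B = {∅ × ∅, {p58} × {47}, {p58} × {48}, {p57, p58} × {47}, {p57, p58} × {48}, {p58} × {47, 48}, {p58, p59} × {47}, {p58, p59} × {48}, {p57, p58, p59} × {47}, {p57, p58, p59} × {48}, {p57, p58} × {47, 48}, {p58, p59} × {47, 48}, {p57, p58, p59} × {47, 48}}; |τ_{X×Y}| = 25.

Enumerate products U × V with U ∈ τ_X, V ∈ τ_Y (deduplicated):
  ∅ × ∅ = {} (∅)
  {p58} × {47} = {(p58,47)}
  {p58} × {48} = {(p58,48)}
  {p57, p58} × {47} = {(p57,47), (p58,47)}
  {p57, p58} × {48} = {(p57,48), (p58,48)}
  {p58} × {47, 48} = {(p58,47), (p58,48)}
  {p58, p59} × {47} = {(p58,47), (p59,47)}
  {p58, p59} × {48} = {(p58,48), (p59,48)}
  {p57, p58, p59} × {47} = {(p57,47), (p58,47), (p59,47)}
  {p57, p58, p59} × {48} = {(p57,48), (p58,48), (p59,48)}
  {p57, p58} × {47, 48} = {(p57,47), (p57,48), (p58,47), (p58,48)}
  {p58, p59} × {47, 48} = {(p58,47), (p58,48), (p59,47), (p59,48)}
  {p57, p58, p59} × {47, 48} = {(p57,47), (p57,48), (p58,47), (p58,48), (p59,47), (p59,48)}
These 13 distinct sets form the basis B.
Close under arbitrary unions to get τ_{X×Y}; counting gives |τ_{X×Y}| = 25.


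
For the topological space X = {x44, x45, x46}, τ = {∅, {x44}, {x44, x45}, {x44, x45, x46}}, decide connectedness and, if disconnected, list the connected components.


(X, τ) is connected.

Find clopen sets (U ∈ τ with X ∖ U ∈ τ):
  U = ∅, X ∖ U = {x44, x45, x46} — both open, so U is clopen.
  U = {x44, x45, x46}, X ∖ U = ∅ — both open, so U is clopen.
Only trivial clopens (∅ and X) exist, so (X, τ) is connected.
Compute connected components by grouping points that agree on all clopens:
  component: {x44, x45, x46}


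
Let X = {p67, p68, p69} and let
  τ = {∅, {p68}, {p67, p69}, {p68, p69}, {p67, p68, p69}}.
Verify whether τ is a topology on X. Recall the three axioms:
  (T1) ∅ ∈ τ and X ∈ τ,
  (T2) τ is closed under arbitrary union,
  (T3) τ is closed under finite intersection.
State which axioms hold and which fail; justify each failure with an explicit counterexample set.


τ is NOT a topology on X.

Axiom (T1): ∅ ∈ τ? Yes; X ∈ τ? Yes.
Axiom (T2/T3): check pairwise unions and intersections of members of τ.
Counterexample for (T3): {p67, p69} ∩ {p68, p69} = {p69} ∉ τ. Therefore τ is NOT a topology.


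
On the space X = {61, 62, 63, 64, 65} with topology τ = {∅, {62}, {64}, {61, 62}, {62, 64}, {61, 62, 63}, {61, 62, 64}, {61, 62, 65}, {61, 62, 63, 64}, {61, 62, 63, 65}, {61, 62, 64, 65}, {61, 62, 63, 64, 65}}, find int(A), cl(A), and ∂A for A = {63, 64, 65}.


int(A) = {64}, cl(A) = {63, 64, 65}, ∂A = {63, 65}.

Closed sets in (X, τ) are complements of opens:
  closed(X, τ) = {∅, {63}, {64}, {65}, {63, 64}, {63, 65}, {64, 65}, {61, 63, 65}, {63, 64, 65}, {61, 62, 63, 65}, {61, 63, 64, 65}, {61, 62, 63, 64, 65}}.
int(A) = ⋃ {U ∈ τ : U ⊆ A}. Opens contained in A: ∅, {64}.
Taking the union of these: int(A) = {64}.
cl(A) = ⋂ {C closed : A ⊆ C}. Closed sets containing A: {63, 64, 65}, {61, 63, 64, 65}, {61, 62, 63, 64, 65}.
Intersecting these: cl(A) = {63, 64, 65}.
∂A = cl(A) ∖ int(A) = {63, 64, 65} ∖ {64} = {63, 65}.


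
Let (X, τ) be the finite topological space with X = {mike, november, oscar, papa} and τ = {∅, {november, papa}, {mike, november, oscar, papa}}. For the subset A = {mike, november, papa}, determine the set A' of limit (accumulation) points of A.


A' = {mike, november, oscar, papa}

For each x ∈ X, list the open sets U ∈ τ with x ∈ U, then check whether U ∩ (A ∖ {x}) ≠ ∅ for every such U.
  x = mike: opens ∋ x are {mike, november, oscar, papa}; each meets A ∖ {mike}, so x IS a limit point.
  x = november: opens ∋ x are {november, papa}, {mike, november, oscar, papa}; each meets A ∖ {november}, so x IS a limit point.
  x = oscar: opens ∋ x are {mike, november, oscar, papa}; each meets A ∖ {oscar}, so x IS a limit point.
  x = papa: opens ∋ x are {november, papa}, {mike, november, oscar, papa}; each meets A ∖ {papa}, so x IS a limit point.
Collecting: A' = {mike, november, oscar, papa}.


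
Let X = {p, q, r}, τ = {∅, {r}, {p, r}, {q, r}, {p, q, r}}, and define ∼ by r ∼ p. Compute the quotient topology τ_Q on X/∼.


X/∼ = {[p=r], [q]}; |τ_Q| = 3.

Equivalence classes: [p=r], [q].
Quotient map π: X → X/∼ sends p ↦ [p=r], q ↦ [q], r ↦ [p=r].
For each subset V ⊆ X/∼, compute π^{-1}(V) ⊆ X and check whether π^{-1}(V) ∈ τ. V is open in τ_Q iff π^{-1}(V) ∈ τ.
  V = {}: π^{-1}(V) = ∅ ∈ τ ✓.
  V = {[p=r]}: π^{-1}(V) = {p, r} ∈ τ ✓.
  V = {[q]}: π^{-1}(V) = {q} ∉ τ ✗.
  V = {[p=r], [q]}: π^{-1}(V) = {p, q, r} ∈ τ ✓.
Open sets in the quotient: τ_Q = {{}, {[p=r]}, {[p=r], [q]}} (3 elements).


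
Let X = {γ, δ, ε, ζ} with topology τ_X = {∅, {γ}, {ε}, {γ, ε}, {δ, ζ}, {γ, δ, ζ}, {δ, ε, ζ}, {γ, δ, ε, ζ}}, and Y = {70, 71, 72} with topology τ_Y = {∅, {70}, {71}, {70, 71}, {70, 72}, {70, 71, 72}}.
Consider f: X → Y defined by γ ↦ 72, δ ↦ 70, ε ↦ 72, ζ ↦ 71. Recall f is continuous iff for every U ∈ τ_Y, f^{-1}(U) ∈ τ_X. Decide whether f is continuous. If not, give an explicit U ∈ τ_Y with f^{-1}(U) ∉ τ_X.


f is NOT continuous.

Compute f^{-1}(U) for each U ∈ τ_Y:
  U = ∅: f^{-1}(U) = ∅ ∈ τ_X ✓.
  U = {70}: f^{-1}(U) = {δ} ∉ τ_X ✗.
  U = {71}: f^{-1}(U) = {ζ} ∉ τ_X ✗.
  U = {70, 71}: f^{-1}(U) = {δ, ζ} ∈ τ_X ✓.
  U = {70, 72}: f^{-1}(U) = {γ, δ, ε} ∉ τ_X ✗.
  U = {70, 71, 72}: f^{-1}(U) = {γ, δ, ε, ζ} ∈ τ_X ✓.
Found U = {70} with f^{-1}(U) = {δ} not in τ_X. Therefore f is NOT continuous.


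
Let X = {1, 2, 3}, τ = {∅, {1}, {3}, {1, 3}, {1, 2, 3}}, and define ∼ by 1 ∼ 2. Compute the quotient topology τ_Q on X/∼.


X/∼ = {[1=2], [3]}; |τ_Q| = 3.

Equivalence classes: [1=2], [3].
Quotient map π: X → X/∼ sends 1 ↦ [1=2], 2 ↦ [1=2], 3 ↦ [3].
For each subset V ⊆ X/∼, compute π^{-1}(V) ⊆ X and check whether π^{-1}(V) ∈ τ. V is open in τ_Q iff π^{-1}(V) ∈ τ.
  V = {}: π^{-1}(V) = ∅ ∈ τ ✓.
  V = {[1=2]}: π^{-1}(V) = {1, 2} ∉ τ ✗.
  V = {[3]}: π^{-1}(V) = {3} ∈ τ ✓.
  V = {[1=2], [3]}: π^{-1}(V) = {1, 2, 3} ∈ τ ✓.
Open sets in the quotient: τ_Q = {{}, {[3]}, {[1=2], [3]}} (3 elements).


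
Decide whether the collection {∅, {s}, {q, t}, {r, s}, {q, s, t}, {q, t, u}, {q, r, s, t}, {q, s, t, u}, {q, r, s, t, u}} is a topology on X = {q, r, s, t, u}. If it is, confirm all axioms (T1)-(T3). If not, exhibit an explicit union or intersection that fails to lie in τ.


τ IS a topology on X.

Axiom (T1): ∅ ∈ τ? Yes; X ∈ τ? Yes.
Axiom (T2/T3): check pairwise unions and intersections of members of τ.
All pairwise intersections and unions checked — each lies in τ. Therefore τ satisfies (T1), (T2), (T3): it IS a topology on X.


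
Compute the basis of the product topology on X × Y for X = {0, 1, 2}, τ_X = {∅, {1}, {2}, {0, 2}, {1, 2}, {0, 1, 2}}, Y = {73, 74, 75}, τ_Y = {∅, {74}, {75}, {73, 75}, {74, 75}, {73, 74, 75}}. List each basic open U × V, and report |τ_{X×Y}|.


Basis B = {∅ × ∅, {1} × {74}, {1} × {75}, {2} × {74}, {2} × {75}, {0, 2} × {74}, {0, 2} × {75}, {1} × {73, 75}, {1} × {74, 75}, {1, 2} × {74}, {1, 2} × {75}, {2} × {73, 75}, {2} × {74, 75}, {0, 1, 2} × {74}, {0, 1, 2} × {75}, {1} × {73, 74, 75}, {2} × {73, 74, 75}, {0, 2} × {73, 75}, {0, 2} × {74, 75}, {1, 2} × {73, 75}, {1, 2} × {74, 75}, {0, 2} × {73, 74, 75}, {0, 1, 2} × {73, 75}, {0, 1, 2} × {74, 75}, {1, 2} × {73, 74, 75}, {0, 1, 2} × {73, 74, 75}}; |τ_{X×Y}| = 108.

Enumerate products U × V with U ∈ τ_X, V ∈ τ_Y (deduplicated):
  ∅ × ∅ = {} (∅)
  {1} × {74} = {(1,74)}
  {1} × {75} = {(1,75)}
  {2} × {74} = {(2,74)}
  {2} × {75} = {(2,75)}
  {0, 2} × {74} = {(0,74), (2,74)}
  {0, 2} × {75} = {(0,75), (2,75)}
  {1} × {73, 75} = {(1,73), (1,75)}
  {1} × {74, 75} = {(1,74), (1,75)}
  {1, 2} × {74} = {(1,74), (2,74)}
  {1, 2} × {75} = {(1,75), (2,75)}
  {2} × {73, 75} = {(2,73), (2,75)}
  {2} × {74, 75} = {(2,74), (2,75)}
  {0, 1, 2} × {74} = {(0,74), (1,74), (2,74)}
  {0, 1, 2} × {75} = {(0,75), (1,75), (2,75)}
  {1} × {73, 74, 75} = {(1,73), (1,74), (1,75)}
  {2} × {73, 74, 75} = {(2,73), (2,74), (2,75)}
  {0, 2} × {73, 75} = {(0,73), (0,75), (2,73), (2,75)}
  {0, 2} × {74, 75} = {(0,74), (0,75), (2,74), (2,75)}
  {1, 2} × {73, 75} = {(1,73), (1,75), (2,73), (2,75)}
  {1, 2} × {74, 75} = {(1,74), (1,75), (2,74), (2,75)}
  {0, 2} × {73, 74, 75} = {(0,73), (0,74), (0,75), (2,73), (2,74), (2,75)}
  {0, 1, 2} × {73, 75} = {(0,73), (0,75), (1,73), (1,75), (2,73), (2,75)}
  {0, 1, 2} × {74, 75} = {(0,74), (0,75), (1,74), (1,75), (2,74), (2,75)}
  {1, 2} × {73, 74, 75} = {(1,73), (1,74), (1,75), (2,73), (2,74), (2,75)}
  {0, 1, 2} × {73, 74, 75} = {(0,73), (0,74), (0,75), (1,73), (1,74), (1,75), (2,73), (2,74), (2,75)}
These 26 distinct sets form the basis B.
Close under arbitrary unions to get τ_{X×Y}; counting gives |τ_{X×Y}| = 108.


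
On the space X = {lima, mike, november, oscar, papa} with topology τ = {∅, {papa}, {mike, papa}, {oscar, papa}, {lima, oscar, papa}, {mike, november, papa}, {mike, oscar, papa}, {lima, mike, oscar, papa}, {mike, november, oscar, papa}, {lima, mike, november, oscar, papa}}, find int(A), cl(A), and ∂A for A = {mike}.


int(A) = ∅, cl(A) = {mike, november}, ∂A = {mike, november}.

Closed sets in (X, τ) are complements of opens:
  closed(X, τ) = {∅, {lima}, {november}, {lima, november}, {lima, oscar}, {mike, november}, {lima, mike, november}, {lima, november, oscar}, {lima, mike, november, oscar}, {lima, mike, november, oscar, papa}}.
int(A) = ⋃ {U ∈ τ : U ⊆ A}. Opens contained in A: ∅.
Taking the union of these: int(A) = ∅.
cl(A) = ⋂ {C closed : A ⊆ C}. Closed sets containing A: {mike, november}, {lima, mike, november}, {lima, mike, november, oscar}, {lima, mike, november, oscar, papa}.
Intersecting these: cl(A) = {mike, november}.
∂A = cl(A) ∖ int(A) = {mike, november} ∖ ∅ = {mike, november}.


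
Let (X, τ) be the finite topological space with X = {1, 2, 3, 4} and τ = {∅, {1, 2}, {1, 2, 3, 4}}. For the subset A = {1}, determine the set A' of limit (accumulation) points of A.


A' = {2, 3, 4}

For each x ∈ X, list the open sets U ∈ τ with x ∈ U, then check whether U ∩ (A ∖ {x}) ≠ ∅ for every such U.
  x = 1: open {1, 2} ∋ x has {1, 2} ∩ (A ∖ {1}) = ∅, so x is NOT a limit point.
  x = 2: opens ∋ x are {1, 2}, {1, 2, 3, 4}; each meets A ∖ {2}, so x IS a limit point.
  x = 3: opens ∋ x are {1, 2, 3, 4}; each meets A ∖ {3}, so x IS a limit point.
  x = 4: opens ∋ x are {1, 2, 3, 4}; each meets A ∖ {4}, so x IS a limit point.
Collecting: A' = {2, 3, 4}.
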